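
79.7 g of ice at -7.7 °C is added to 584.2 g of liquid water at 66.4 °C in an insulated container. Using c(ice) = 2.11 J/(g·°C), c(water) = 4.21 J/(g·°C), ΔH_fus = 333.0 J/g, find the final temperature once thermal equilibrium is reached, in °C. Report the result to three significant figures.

T_f = 48.5 °C

Heat to bring ice to 0 °C and melt it: q₁ = 79.7×2.11×7.7 + 79.7×333.0 = 27835 J
Heat the water can supply cooling to 0 °C: 584.2×4.21×66.4 = 163310 J > q₁, so all ice melts.
Energy balance: 584.2×4.21×(66.4 − T) = 27835 + 79.7×4.21×(T − 0)
2459.482(66.4 − T) = 27835 + 335.537 T
163310 − 27835 = 2795.019 T
T = 135475 / 2795.019 = 48.47 °C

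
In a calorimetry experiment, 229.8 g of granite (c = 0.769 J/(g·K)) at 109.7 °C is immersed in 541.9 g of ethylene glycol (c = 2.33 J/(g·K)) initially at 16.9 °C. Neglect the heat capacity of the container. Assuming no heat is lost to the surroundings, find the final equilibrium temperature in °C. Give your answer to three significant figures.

Heat lost by granite = heat gained by ethylene glycol.
(229.8)(0.769)(109.7 − T) = (541.9)(2.33)(T − 16.9)
176.7162 (109.7 − T) = 1262.627 (T − 16.9)
19386 − 176.7162 T = 1262.627 T − 21338
40724 = 1439.3432 T
T = 28.29 °C

T_f = 28.3 °C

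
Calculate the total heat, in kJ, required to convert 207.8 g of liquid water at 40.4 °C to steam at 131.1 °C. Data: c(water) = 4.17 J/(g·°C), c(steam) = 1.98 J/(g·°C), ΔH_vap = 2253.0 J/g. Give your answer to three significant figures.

q = 533 kJ

q1 (heat water 40.4→100.0 °C): 207.8 × 4.17 × 59.6 = 51645 J
q2 (vaporize at 100 °C): 207.8 × 2253.0 = 468173 J
q3 (heat steam 100.0→131.1 °C): 207.8 × 1.98 × 31.1 = 12796 J
Total: 51645 + 468173 + 12796 = 532614 J = 533 kJ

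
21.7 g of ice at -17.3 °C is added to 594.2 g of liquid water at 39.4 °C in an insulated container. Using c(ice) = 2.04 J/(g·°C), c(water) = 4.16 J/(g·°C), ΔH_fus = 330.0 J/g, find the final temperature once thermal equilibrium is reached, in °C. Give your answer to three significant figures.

T_f = 34.9 °C

Heat to bring ice to 0 °C and melt it: q₁ = 21.7×2.04×17.3 + 21.7×330.0 = 7926.8 J
Heat the water can supply cooling to 0 °C: 594.2×4.16×39.4 = 97391.8 J > q₁, so all ice melts.
Energy balance: 594.2×4.16×(39.4 − T) = 7926.8 + 21.7×4.16×(T − 0)
2471.872(39.4 − T) = 7926.8 + 90.272 T
97391.8 − 7926.8 = 2562.144 T
T = 89465.0 / 2562.144 = 34.92 °C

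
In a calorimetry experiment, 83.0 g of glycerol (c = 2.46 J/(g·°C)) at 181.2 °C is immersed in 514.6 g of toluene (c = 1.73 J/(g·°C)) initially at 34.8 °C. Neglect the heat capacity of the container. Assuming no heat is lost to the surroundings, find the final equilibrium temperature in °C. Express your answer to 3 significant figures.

T_f = 62.1 °C

Heat lost by glycerol = heat gained by toluene.
(83.0)(2.46)(181.2 − T) = (514.6)(1.73)(T − 34.8)
204.18 (181.2 − T) = 890.258 (T − 34.8)
36997 − 204.18 T = 890.258 T − 30981
67978 = 1094.438 T
T = 62.11 °C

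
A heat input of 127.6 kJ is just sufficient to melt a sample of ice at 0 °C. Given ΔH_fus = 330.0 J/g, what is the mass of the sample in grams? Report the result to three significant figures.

m = 387 g

m = q / ΔH_fus = 127600 J / 330.0 J/g = 387 g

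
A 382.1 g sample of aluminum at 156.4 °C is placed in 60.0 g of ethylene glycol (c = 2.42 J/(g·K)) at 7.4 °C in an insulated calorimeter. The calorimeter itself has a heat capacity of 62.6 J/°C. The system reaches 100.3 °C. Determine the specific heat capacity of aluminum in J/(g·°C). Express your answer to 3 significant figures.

q_gained = (60.0 × 2.42 + 62.6) × (100.3 − 7.4) = 19305 J
q_lost = 382.1 × c × (156.4 − 100.3) = 21435.81 c
Set equal: c = 19305 / 21435.81 = 0.901 J/(g·°C)

c = 0.901 J/(g·°C)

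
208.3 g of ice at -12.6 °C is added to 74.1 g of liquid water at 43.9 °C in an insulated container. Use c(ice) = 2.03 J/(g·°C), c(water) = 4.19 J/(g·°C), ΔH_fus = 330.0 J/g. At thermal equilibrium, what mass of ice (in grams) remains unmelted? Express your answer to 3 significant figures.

Heat to warm all ice to 0 °C: 208.3×2.03×12.6 = 5327.9 J
Heat released by water cooling to 0 °C: 74.1×4.19×43.9 = 13630 J
13630 J < 5327.9 + 208.3×330.0 = 74066.9 J, so not all ice melts; final T = 0 °C.
Heat left for melting: 13630 − 5327.9 = 8302.1 J
Mass melted = 8302.1 / 330.0 = 25.16 g
Ice remaining = 208.3 − 25.16 = 183.14 g

m_ice remaining = 183 g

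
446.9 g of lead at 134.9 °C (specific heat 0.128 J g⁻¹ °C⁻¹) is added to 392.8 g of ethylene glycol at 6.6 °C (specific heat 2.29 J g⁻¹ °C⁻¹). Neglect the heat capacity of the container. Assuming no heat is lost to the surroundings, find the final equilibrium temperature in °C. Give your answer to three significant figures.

Heat lost by lead = heat gained by ethylene glycol.
(446.9)(0.128)(134.9 − T) = (392.8)(2.29)(T − 6.6)
57.2032 (134.9 − T) = 899.512 (T − 6.6)
7716.7 − 57.2032 T = 899.512 T − 5936.8
13653.5 = 956.7152 T
T = 14.27 °C

T_f = 14.3 °C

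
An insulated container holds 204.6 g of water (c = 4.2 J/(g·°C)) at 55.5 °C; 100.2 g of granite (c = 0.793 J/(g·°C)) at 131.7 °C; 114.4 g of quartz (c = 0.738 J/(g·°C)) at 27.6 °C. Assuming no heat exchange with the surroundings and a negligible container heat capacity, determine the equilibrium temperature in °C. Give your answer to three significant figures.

T_f = 59.1 °C

Σ mᵢcᵢ(T − Tᵢ) = 0  ⇒  T = Σ mᵢcᵢTᵢ / Σ mᵢcᵢ
Σ mᵢcᵢ = 204.6×4.2 + 100.2×0.793 + 114.4×0.738 = 1023.2058
Σ mᵢcᵢTᵢ = 859.32×55.5 + 79.4586×131.7 + 84.4272×27.6 = 60487
T = 60487 / 1023.2058 = 59.12 °C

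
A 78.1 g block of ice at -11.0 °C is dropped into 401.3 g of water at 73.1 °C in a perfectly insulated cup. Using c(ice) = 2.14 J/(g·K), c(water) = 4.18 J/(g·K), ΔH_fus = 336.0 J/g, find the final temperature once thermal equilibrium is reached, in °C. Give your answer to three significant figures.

T_f = 47.2 °C

Heat to bring ice to 0 °C and melt it: q₁ = 78.1×2.14×11.0 + 78.1×336.0 = 28080 J
Heat the water can supply cooling to 0 °C: 401.3×4.18×73.1 = 122620 J > q₁, so all ice melts.
Energy balance: 401.3×4.18×(73.1 − T) = 28080 + 78.1×4.18×(T − 0)
1677.434(73.1 − T) = 28080 + 326.458 T
122620 − 28080 = 2003.892 T
T = 94540 / 2003.892 = 47.18 °C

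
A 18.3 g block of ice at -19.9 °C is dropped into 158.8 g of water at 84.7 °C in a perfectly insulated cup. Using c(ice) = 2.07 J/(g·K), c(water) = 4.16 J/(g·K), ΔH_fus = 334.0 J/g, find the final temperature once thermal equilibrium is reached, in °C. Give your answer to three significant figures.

T_f = 66.6 °C

Heat to bring ice to 0 °C and melt it: q₁ = 18.3×2.07×19.9 + 18.3×334.0 = 6866.0 J
Heat the water can supply cooling to 0 °C: 158.8×4.16×84.7 = 55953.5 J > q₁, so all ice melts.
Energy balance: 158.8×4.16×(84.7 − T) = 6866.0 + 18.3×4.16×(T − 0)
660.608(84.7 − T) = 6866.0 + 76.128 T
55953.5 − 6866.0 = 736.736 T
T = 49087.5 / 736.736 = 66.63 °C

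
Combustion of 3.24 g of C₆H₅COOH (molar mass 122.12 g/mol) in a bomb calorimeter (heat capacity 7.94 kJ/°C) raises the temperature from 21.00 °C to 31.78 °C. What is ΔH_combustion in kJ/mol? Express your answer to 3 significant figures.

ΔH = -3230 kJ/mol

ΔT = 31.78 − 21.00 = 10.78 °C
q_cal = C_cal × ΔT = 7.94 × 10.78 = 85.5932 kJ
n = 3.24 / 122.12 = 0.02653 mol
q_rxn = −q_cal = -85.5932 kJ
ΔH = -85.5932 / 0.02653 = -3226 kJ/mol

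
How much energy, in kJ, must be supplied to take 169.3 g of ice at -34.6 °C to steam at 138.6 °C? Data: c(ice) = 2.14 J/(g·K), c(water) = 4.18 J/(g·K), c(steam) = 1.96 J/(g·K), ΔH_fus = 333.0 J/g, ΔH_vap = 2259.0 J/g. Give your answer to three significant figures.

q = 535 kJ

q1 (heat ice -34.6→0.0 °C): 169.3 × 2.14 × 34.6 = 12536 J
q2 (melt at 0 °C): 169.3 × 333.0 = 56377 J
q3 (heat water 0.0→100.0 °C): 169.3 × 4.18 × 100.0 = 70767 J
q4 (vaporize at 100 °C): 169.3 × 2259.0 = 382449 J
q5 (heat steam 100.0→138.6 °C): 169.3 × 1.96 × 38.6 = 12809 J
Total: 12536 + 56377 + 70767 + 382449 + 12809 = 534938 J = 535 kJ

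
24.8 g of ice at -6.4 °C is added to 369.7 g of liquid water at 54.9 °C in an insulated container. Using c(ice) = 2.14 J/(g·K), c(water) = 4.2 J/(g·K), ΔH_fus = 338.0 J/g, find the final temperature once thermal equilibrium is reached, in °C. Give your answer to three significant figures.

T_f = 46.2 °C

Heat to bring ice to 0 °C and melt it: q₁ = 24.8×2.14×6.4 + 24.8×338.0 = 8722.1 J
Heat the water can supply cooling to 0 °C: 369.7×4.2×54.9 = 85245.4 J > q₁, so all ice melts.
Energy balance: 369.7×4.2×(54.9 − T) = 8722.1 + 24.8×4.2×(T − 0)
1552.74(54.9 − T) = 8722.1 + 104.16 T
85245.4 − 8722.1 = 1656.90 T
T = 76523.3 / 1656.90 = 46.18 °C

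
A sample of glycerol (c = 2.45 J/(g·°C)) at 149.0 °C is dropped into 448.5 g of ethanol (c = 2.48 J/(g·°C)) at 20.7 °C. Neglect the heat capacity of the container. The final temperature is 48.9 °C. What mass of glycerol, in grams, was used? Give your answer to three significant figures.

q_gained = (448.5 × 2.48) × (48.9 − 20.7) = 31370 J
q_lost = m × 2.45 × (149.0 − 48.9) = 245.245 m
m = 31370 / 245.245 = 128 g

m = 128 g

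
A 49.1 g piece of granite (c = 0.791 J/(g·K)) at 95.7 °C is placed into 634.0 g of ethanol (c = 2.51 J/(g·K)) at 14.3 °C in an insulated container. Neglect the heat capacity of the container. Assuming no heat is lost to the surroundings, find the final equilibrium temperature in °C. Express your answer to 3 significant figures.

Heat lost by granite = heat gained by ethanol.
(49.1)(0.791)(95.7 − T) = (634.0)(2.51)(T − 14.3)
38.8381 (95.7 − T) = 1591.34 (T − 14.3)
3716.8 − 38.8381 T = 1591.34 T − 22756
26472.8 = 1630.1781 T
T = 16.24 °C

T_f = 16.2 °C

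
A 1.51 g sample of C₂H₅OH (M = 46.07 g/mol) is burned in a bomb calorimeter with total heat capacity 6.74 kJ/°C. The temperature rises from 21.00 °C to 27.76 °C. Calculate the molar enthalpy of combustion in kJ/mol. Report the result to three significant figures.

ΔH = -1390 kJ/mol

ΔT = 27.76 − 21.00 = 6.76 °C
q_cal = C_cal × ΔT = 6.74 × 6.76 = 45.5624 kJ
n = 1.51 / 46.07 = 0.03278 mol
q_rxn = −q_cal = -45.5624 kJ
ΔH = -45.5624 / 0.03278 = -1390 kJ/mol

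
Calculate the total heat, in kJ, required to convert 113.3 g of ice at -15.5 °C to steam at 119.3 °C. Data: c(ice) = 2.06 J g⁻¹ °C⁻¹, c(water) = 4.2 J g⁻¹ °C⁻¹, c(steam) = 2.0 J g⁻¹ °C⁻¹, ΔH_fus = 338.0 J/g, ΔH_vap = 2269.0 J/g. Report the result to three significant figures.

q1 (heat ice -15.5→0.0 °C): 113.3 × 2.06 × 15.5 = 3618 J
q2 (melt at 0 °C): 113.3 × 338.0 = 38295 J
q3 (heat water 0.0→100.0 °C): 113.3 × 4.2 × 100.0 = 47586 J
q4 (vaporize at 100 °C): 113.3 × 2269.0 = 257078 J
q5 (heat steam 100.0→119.3 °C): 113.3 × 2.0 × 19.3 = 4373 J
Total: 3618 + 38295 + 47586 + 257078 + 4373 = 350950 J = 351 kJ

q = 351 kJ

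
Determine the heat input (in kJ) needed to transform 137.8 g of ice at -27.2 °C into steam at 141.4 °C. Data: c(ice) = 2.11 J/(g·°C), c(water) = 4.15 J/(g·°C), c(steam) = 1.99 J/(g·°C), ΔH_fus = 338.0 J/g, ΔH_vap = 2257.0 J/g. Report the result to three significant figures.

q1 (heat ice -27.2→0.0 °C): 137.8 × 2.11 × 27.2 = 7909 J
q2 (melt at 0 °C): 137.8 × 338.0 = 46576 J
q3 (heat water 0.0→100.0 °C): 137.8 × 4.15 × 100.0 = 57187 J
q4 (vaporize at 100 °C): 137.8 × 2257.0 = 311015 J
q5 (heat steam 100.0→141.4 °C): 137.8 × 1.99 × 41.4 = 11353 J
Total: 7909 + 46576 + 57187 + 311015 + 11353 = 434040 J = 434 kJ

q = 434 kJ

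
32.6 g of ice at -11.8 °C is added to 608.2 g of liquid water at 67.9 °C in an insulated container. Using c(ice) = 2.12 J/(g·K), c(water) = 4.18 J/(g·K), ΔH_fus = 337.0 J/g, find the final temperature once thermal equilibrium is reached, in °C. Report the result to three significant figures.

Heat to bring ice to 0 °C and melt it: q₁ = 32.6×2.12×11.8 + 32.6×337.0 = 11802 J
Heat the water can supply cooling to 0 °C: 608.2×4.18×67.9 = 172621 J > q₁, so all ice melts.
Energy balance: 608.2×4.18×(67.9 − T) = 11802 + 32.6×4.18×(T − 0)
2542.276(67.9 − T) = 11802 + 136.268 T
172621 − 11802 = 2678.544 T
T = 160819 / 2678.544 = 60.04 °C

T_f = 60.0 °C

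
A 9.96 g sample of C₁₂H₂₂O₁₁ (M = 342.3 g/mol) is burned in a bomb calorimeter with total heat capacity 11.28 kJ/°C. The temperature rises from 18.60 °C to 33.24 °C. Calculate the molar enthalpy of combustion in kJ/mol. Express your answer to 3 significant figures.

ΔH = -5680 kJ/mol

ΔT = 33.24 − 18.60 = 14.64 °C
q_cal = C_cal × ΔT = 11.28 × 14.64 = 165.1392 kJ
n = 9.96 / 342.3 = 0.029097 mol
q_rxn = −q_cal = -165.1392 kJ
ΔH = -165.1392 / 0.029097 = -5675 kJ/mol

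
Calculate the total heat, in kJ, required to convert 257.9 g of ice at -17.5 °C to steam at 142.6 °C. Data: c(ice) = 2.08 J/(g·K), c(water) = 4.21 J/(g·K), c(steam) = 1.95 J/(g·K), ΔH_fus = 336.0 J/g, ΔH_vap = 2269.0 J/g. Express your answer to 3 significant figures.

q = 811 kJ

q1 (heat ice -17.5→0.0 °C): 257.9 × 2.08 × 17.5 = 9388 J
q2 (melt at 0 °C): 257.9 × 336.0 = 86654 J
q3 (heat water 0.0→100.0 °C): 257.9 × 4.21 × 100.0 = 108576 J
q4 (vaporize at 100 °C): 257.9 × 2269.0 = 585175 J
q5 (heat steam 100.0→142.6 °C): 257.9 × 1.95 × 42.6 = 21424 J
Total: 9388 + 86654 + 108576 + 585175 + 21424 = 811217 J = 811 kJ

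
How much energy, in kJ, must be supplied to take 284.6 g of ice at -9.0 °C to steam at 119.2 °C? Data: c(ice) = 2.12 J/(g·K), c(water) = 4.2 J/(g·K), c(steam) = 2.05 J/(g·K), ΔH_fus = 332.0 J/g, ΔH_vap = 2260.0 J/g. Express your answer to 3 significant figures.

q = 874 kJ

q1 (heat ice -9.0→0.0 °C): 284.6 × 2.12 × 9.0 = 5430 J
q2 (melt at 0 °C): 284.6 × 332.0 = 94487 J
q3 (heat water 0.0→100.0 °C): 284.6 × 4.2 × 100.0 = 119532 J
q4 (vaporize at 100 °C): 284.6 × 2260.0 = 643196 J
q5 (heat steam 100.0→119.2 °C): 284.6 × 2.05 × 19.2 = 11202 J
Total: 5430 + 94487 + 119532 + 643196 + 11202 = 873847 J = 874 kJ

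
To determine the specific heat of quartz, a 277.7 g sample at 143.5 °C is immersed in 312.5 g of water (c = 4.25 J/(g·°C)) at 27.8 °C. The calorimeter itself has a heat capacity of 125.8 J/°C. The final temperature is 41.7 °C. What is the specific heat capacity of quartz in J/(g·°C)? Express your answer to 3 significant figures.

c = 0.715 J/(g·°C)

q_gained = (312.5 × 4.25 + 125.8) × (41.7 − 27.8) = 20210 J
q_lost = 277.7 × c × (143.5 − 41.7) = 28269.86 c
Set equal: c = 20210 / 28269.86 = 0.715 J/(g·°C)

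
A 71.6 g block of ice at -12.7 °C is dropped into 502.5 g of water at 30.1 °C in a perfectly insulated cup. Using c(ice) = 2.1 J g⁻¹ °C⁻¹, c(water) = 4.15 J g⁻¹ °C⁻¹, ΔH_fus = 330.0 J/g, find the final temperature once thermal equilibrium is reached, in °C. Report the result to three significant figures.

T_f = 15.6 °C

Heat to bring ice to 0 °C and melt it: q₁ = 71.6×2.1×12.7 + 71.6×330.0 = 25538 J
Heat the water can supply cooling to 0 °C: 502.5×4.15×30.1 = 62769.8 J > q₁, so all ice melts.
Energy balance: 502.5×4.15×(30.1 − T) = 25538 + 71.6×4.15×(T − 0)
2085.375(30.1 − T) = 25538 + 297.14 T
62769.8 − 25538 = 2382.515 T
T = 37231.8 / 2382.515 = 15.63 °C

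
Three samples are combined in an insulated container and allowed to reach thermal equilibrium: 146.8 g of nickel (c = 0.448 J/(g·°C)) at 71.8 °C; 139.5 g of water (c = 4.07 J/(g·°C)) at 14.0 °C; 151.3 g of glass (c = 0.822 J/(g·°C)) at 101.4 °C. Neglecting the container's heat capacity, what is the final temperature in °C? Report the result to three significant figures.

T_f = 33.4 °C

Σ mᵢcᵢ(T − Tᵢ) = 0  ⇒  T = Σ mᵢcᵢTᵢ / Σ mᵢcᵢ
Σ mᵢcᵢ = 146.8×0.448 + 139.5×4.07 + 151.3×0.822 = 757.9000
Σ mᵢcᵢTᵢ = 65.7664×71.8 + 567.765×14.0 + 124.3686×101.4 = 25282
T = 25282 / 757.9000 = 33.36 °C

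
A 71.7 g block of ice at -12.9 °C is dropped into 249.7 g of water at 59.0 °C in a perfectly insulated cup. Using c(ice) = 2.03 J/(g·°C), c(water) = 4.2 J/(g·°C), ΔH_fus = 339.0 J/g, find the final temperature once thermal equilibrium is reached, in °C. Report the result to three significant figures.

T_f = 26.4 °C

Heat to bring ice to 0 °C and melt it: q₁ = 71.7×2.03×12.9 + 71.7×339.0 = 26184 J
Heat the water can supply cooling to 0 °C: 249.7×4.2×59.0 = 61875.7 J > q₁, so all ice melts.
Energy balance: 249.7×4.2×(59.0 − T) = 26184 + 71.7×4.2×(T − 0)
1048.74(59.0 − T) = 26184 + 301.14 T
61875.7 − 26184 = 1349.88 T
T = 35691.7 / 1349.88 = 26.44 °C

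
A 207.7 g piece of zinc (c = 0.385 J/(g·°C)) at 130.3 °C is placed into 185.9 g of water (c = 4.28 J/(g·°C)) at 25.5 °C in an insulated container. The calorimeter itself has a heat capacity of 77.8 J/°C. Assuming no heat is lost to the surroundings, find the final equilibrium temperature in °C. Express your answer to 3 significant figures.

T_f = 34.3 °C

Heat lost by zinc = heat gained by water + calorimeter.
(207.7)(0.385)(130.3 − T) = [(185.9)(4.28) + 77.8](T − 25.5)
79.9645 (130.3 − T) = 873.452 (T − 25.5)
10419 − 79.9645 T = 873.452 T − 22273
32692 = 953.4165 T
T = 34.29 °C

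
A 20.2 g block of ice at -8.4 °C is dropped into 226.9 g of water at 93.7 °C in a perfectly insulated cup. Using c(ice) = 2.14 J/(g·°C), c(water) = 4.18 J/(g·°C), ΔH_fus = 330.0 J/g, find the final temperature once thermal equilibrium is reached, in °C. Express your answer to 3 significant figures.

Heat to bring ice to 0 °C and melt it: q₁ = 20.2×2.14×8.4 + 20.2×330.0 = 7029.1 J
Heat the water can supply cooling to 0 °C: 226.9×4.18×93.7 = 88869.0 J > q₁, so all ice melts.
Energy balance: 226.9×4.18×(93.7 − T) = 7029.1 + 20.2×4.18×(T − 0)
948.442(93.7 − T) = 7029.1 + 84.436 T
88869.0 − 7029.1 = 1032.878 T
T = 81839.9 / 1032.878 = 79.23 °C

T_f = 79.2 °C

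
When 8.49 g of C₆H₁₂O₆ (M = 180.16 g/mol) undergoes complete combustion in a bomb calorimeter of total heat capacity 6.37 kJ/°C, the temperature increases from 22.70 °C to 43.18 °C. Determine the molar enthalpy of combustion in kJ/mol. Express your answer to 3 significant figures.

ΔT = 43.18 − 22.70 = 20.48 °C
q_cal = C_cal × ΔT = 6.37 × 20.48 = 130.4576 kJ
n = 8.49 / 180.16 = 0.04712 mol
q_rxn = −q_cal = -130.4576 kJ
ΔH = -130.4576 / 0.04712 = -2769 kJ/mol

ΔH = -2770 kJ/mol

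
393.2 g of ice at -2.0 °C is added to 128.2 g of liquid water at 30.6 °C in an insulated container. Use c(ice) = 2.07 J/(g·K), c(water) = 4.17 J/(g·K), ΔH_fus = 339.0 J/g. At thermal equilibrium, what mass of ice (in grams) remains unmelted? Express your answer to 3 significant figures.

m_ice remaining = 350 g

Heat to warm all ice to 0 °C: 393.2×2.07×2.0 = 1627.8 J
Heat released by water cooling to 0 °C: 128.2×4.17×30.6 = 16359 J
16359 J < 1627.8 + 393.2×339.0 = 134922.6 J, so not all ice melts; final T = 0 °C.
Heat left for melting: 16359 − 1627.8 = 14731.2 J
Mass melted = 14731.2 / 339.0 = 43.45 g
Ice remaining = 393.2 − 43.45 = 349.75 g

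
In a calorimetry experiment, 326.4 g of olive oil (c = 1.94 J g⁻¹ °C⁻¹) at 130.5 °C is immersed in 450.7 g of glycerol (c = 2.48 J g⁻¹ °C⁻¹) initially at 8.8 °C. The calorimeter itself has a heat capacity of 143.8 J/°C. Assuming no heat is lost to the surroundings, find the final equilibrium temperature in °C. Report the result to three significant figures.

Heat lost by olive oil = heat gained by glycerol + calorimeter.
(326.4)(1.94)(130.5 − T) = [(450.7)(2.48) + 143.8](T − 8.8)
633.216 (130.5 − T) = 1261.536 (T − 8.8)
82635 − 633.216 T = 1261.536 T − 11102
93737 = 1894.752 T
T = 49.47 °C

T_f = 49.5 °C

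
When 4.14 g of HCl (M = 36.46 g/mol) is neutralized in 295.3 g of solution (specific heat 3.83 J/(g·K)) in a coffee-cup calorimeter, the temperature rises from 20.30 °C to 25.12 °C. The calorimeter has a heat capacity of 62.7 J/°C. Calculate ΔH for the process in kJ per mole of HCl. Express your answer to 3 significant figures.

ΔH = -50.7 kJ/mol

|ΔT| = |25.12 − 20.30| = 4.82 °C
|q_surr| = (295.3 × 3.83 + 62.7) × 4.82 = 1193.699 × 4.82 = 5754 J
n(HCl) = 4.14 / 36.46 = 0.1135 mol
Temperature rose, so q_rxn = −|q_surr| = -5.754 kJ
ΔH = q_rxn / n = -50.70 kJ/mol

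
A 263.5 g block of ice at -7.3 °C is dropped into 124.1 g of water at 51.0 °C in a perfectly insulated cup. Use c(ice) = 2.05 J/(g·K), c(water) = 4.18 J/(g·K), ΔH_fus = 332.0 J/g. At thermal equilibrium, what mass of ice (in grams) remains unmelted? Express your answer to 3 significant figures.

m_ice remaining = 196 g

Heat to warm all ice to 0 °C: 263.5×2.05×7.3 = 3943.3 J
Heat released by water cooling to 0 °C: 124.1×4.18×51.0 = 26456 J
26456 J < 3943.3 + 263.5×332.0 = 91425.3 J, so not all ice melts; final T = 0 °C.
Heat left for melting: 26456 − 3943.3 = 22512.7 J
Mass melted = 22512.7 / 332.0 = 67.81 g
Ice remaining = 263.5 − 67.81 = 195.69 g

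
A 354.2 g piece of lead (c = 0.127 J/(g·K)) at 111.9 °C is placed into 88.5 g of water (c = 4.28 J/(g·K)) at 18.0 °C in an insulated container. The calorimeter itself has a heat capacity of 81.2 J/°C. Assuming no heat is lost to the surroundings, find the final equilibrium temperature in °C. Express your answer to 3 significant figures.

T_f = 26.4 °C

Heat lost by lead = heat gained by water + calorimeter.
(354.2)(0.127)(111.9 − T) = [(88.5)(4.28) + 81.2](T − 18.0)
44.9834 (111.9 − T) = 459.98 (T − 18.0)
5033.6 − 44.9834 T = 459.98 T − 8279.6
13313.2 = 504.9634 T
T = 26.36 °C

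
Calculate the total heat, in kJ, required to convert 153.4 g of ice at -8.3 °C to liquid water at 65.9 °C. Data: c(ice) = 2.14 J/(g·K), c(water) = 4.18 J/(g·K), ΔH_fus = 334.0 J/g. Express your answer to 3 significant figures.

q1 (heat ice -8.3→0.0 °C): 153.4 × 2.14 × 8.3 = 2725 J
q2 (melt at 0 °C): 153.4 × 334.0 = 51236 J
q3 (heat water 0.0→65.9 °C): 153.4 × 4.18 × 65.9 = 42256 J
Total: 2725 + 51236 + 42256 = 96217 J = 96.2 kJ

q = 96.2 kJ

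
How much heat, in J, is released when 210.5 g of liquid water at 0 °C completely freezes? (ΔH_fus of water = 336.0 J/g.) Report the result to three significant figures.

q = m × ΔH_fus = 210.5 × 336.0 = 70730 J

q = 70700 J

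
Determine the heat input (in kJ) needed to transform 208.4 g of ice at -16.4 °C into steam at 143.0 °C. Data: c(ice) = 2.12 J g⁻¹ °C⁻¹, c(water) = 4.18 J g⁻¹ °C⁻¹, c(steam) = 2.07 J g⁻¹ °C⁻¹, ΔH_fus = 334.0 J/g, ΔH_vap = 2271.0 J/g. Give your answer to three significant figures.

q = 656 kJ

q1 (heat ice -16.4→0.0 °C): 208.4 × 2.12 × 16.4 = 7246 J
q2 (melt at 0 °C): 208.4 × 334.0 = 69606 J
q3 (heat water 0.0→100.0 °C): 208.4 × 4.18 × 100.0 = 87111 J
q4 (vaporize at 100 °C): 208.4 × 2271.0 = 473276 J
q5 (heat steam 100.0→143.0 °C): 208.4 × 2.07 × 43.0 = 18550 J
Total: 7246 + 69606 + 87111 + 473276 + 18550 = 655789 J = 656 kJ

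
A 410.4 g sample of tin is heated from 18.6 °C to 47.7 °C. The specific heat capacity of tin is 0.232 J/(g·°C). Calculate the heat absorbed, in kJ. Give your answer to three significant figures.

q = m c ΔT = 410.4 × 0.232 × (47.7 − 18.6)
q = 410.4 × 0.232 × 29.1 = 2771 J = 2.77 kJ

q = 2.77 kJ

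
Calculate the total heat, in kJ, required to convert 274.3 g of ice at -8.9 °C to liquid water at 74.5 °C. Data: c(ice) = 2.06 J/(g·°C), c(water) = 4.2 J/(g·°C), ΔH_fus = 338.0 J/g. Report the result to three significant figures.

q1 (heat ice -8.9→0.0 °C): 274.3 × 2.06 × 8.9 = 5029 J
q2 (melt at 0 °C): 274.3 × 338.0 = 92713 J
q3 (heat water 0.0→74.5 °C): 274.3 × 4.2 × 74.5 = 85828 J
Total: 5029 + 92713 + 85828 = 183570 J = 184 kJ

q = 184 kJ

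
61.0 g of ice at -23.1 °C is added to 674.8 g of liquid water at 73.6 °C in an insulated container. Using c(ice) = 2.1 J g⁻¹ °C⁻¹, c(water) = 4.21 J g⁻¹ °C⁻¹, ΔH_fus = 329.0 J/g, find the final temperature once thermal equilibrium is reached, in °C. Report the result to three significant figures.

T_f = 60.1 °C

Heat to bring ice to 0 °C and melt it: q₁ = 61.0×2.1×23.1 + 61.0×329.0 = 23028 J
Heat the water can supply cooling to 0 °C: 674.8×4.21×73.6 = 209091 J > q₁, so all ice melts.
Energy balance: 674.8×4.21×(73.6 − T) = 23028 + 61.0×4.21×(T − 0)
2840.908(73.6 − T) = 23028 + 256.81 T
209091 − 23028 = 3097.718 T
T = 186063 / 3097.718 = 60.06 °C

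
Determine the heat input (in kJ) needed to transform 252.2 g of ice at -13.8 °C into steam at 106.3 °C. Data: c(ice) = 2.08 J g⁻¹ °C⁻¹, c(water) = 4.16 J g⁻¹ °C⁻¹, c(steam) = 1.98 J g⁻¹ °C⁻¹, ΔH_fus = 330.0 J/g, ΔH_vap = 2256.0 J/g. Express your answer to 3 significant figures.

q = 767 kJ

q1 (heat ice -13.8→0.0 °C): 252.2 × 2.08 × 13.8 = 7239 J
q2 (melt at 0 °C): 252.2 × 330.0 = 83226 J
q3 (heat water 0.0→100.0 °C): 252.2 × 4.16 × 100.0 = 104915 J
q4 (vaporize at 100 °C): 252.2 × 2256.0 = 568963 J
q5 (heat steam 100.0→106.3 °C): 252.2 × 1.98 × 6.3 = 3146 J
Total: 7239 + 83226 + 104915 + 568963 + 3146 = 767489 J = 767 kJ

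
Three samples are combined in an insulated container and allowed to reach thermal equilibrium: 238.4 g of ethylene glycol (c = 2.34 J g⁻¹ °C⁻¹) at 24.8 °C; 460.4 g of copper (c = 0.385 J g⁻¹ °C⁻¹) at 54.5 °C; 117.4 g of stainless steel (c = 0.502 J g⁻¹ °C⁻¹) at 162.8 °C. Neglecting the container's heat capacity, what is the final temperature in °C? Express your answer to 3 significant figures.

Σ mᵢcᵢ(T − Tᵢ) = 0  ⇒  T = Σ mᵢcᵢTᵢ / Σ mᵢcᵢ
Σ mᵢcᵢ = 238.4×2.34 + 460.4×0.385 + 117.4×0.502 = 794.0448
Σ mᵢcᵢTᵢ = 557.856×24.8 + 177.254×54.5 + 58.9348×162.8 = 33090
T = 33090 / 794.0448 = 41.67 °C

T_f = 41.7 °C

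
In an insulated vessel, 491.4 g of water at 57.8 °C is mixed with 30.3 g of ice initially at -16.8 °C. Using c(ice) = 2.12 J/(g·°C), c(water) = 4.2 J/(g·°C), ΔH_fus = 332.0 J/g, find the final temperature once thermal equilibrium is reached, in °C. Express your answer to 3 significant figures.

Heat to bring ice to 0 °C and melt it: q₁ = 30.3×2.12×16.8 + 30.3×332.0 = 11139 J
Heat the water can supply cooling to 0 °C: 491.4×4.2×57.8 = 119292 J > q₁, so all ice melts.
Energy balance: 491.4×4.2×(57.8 − T) = 11139 + 30.3×4.2×(T − 0)
2063.88(57.8 − T) = 11139 + 127.26 T
119292 − 11139 = 2191.14 T
T = 108153 / 2191.14 = 49.36 °C

T_f = 49.4 °C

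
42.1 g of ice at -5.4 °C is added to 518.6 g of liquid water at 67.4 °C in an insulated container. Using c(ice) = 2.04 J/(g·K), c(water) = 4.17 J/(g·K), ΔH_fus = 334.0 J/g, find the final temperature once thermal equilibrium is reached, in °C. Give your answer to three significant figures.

Heat to bring ice to 0 °C and melt it: q₁ = 42.1×2.04×5.4 + 42.1×334.0 = 14525 J
Heat the water can supply cooling to 0 °C: 518.6×4.17×67.4 = 145757 J > q₁, so all ice melts.
Energy balance: 518.6×4.17×(67.4 − T) = 14525 + 42.1×4.17×(T − 0)
2162.562(67.4 − T) = 14525 + 175.557 T
145757 − 14525 = 2338.119 T
T = 131232 / 2338.119 = 56.13 °C

T_f = 56.1 °C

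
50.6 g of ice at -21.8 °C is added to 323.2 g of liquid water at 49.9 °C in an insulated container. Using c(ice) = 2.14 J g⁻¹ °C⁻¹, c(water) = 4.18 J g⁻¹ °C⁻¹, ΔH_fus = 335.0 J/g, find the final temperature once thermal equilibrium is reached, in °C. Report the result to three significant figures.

Heat to bring ice to 0 °C and melt it: q₁ = 50.6×2.14×21.8 + 50.6×335.0 = 19312 J
Heat the water can supply cooling to 0 °C: 323.2×4.18×49.9 = 67413.7 J > q₁, so all ice melts.
Energy balance: 323.2×4.18×(49.9 − T) = 19312 + 50.6×4.18×(T − 0)
1350.976(49.9 − T) = 19312 + 211.508 T
67413.7 − 19312 = 1562.484 T
T = 48101.7 / 1562.484 = 30.79 °C

T_f = 30.8 °C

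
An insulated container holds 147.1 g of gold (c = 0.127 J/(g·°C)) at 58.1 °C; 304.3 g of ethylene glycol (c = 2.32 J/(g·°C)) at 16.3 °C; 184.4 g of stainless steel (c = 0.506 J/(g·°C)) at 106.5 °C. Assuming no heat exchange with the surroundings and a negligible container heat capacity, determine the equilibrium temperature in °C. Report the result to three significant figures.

T_f = 27.5 °C

Σ mᵢcᵢ(T − Tᵢ) = 0  ⇒  T = Σ mᵢcᵢTᵢ / Σ mᵢcᵢ
Σ mᵢcᵢ = 147.1×0.127 + 304.3×2.32 + 184.4×0.506 = 817.9641
Σ mᵢcᵢTᵢ = 18.6817×58.1 + 705.976×16.3 + 93.3064×106.5 = 22530
T = 22530 / 817.9641 = 27.54 °C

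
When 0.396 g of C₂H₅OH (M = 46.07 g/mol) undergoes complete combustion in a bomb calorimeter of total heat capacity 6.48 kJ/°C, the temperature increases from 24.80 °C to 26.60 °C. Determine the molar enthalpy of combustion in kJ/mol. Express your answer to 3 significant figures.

ΔT = 26.60 − 24.80 = 1.80 °C
q_cal = C_cal × ΔT = 6.48 × 1.80 = 11.664 kJ
n = 0.396 / 46.07 = 0.008596 mol
q_rxn = −q_cal = -11.664 kJ
ΔH = -11.664 / 0.008596 = -1357 kJ/mol

ΔH = -1360 kJ/mol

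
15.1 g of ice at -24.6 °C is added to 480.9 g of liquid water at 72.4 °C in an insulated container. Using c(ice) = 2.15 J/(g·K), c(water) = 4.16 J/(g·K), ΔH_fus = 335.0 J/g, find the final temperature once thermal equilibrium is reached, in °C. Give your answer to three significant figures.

Heat to bring ice to 0 °C and melt it: q₁ = 15.1×2.15×24.6 + 15.1×335.0 = 5857.1 J
Heat the water can supply cooling to 0 °C: 480.9×4.16×72.4 = 144839 J > q₁, so all ice melts.
Energy balance: 480.9×4.16×(72.4 − T) = 5857.1 + 15.1×4.16×(T − 0)
2000.544(72.4 − T) = 5857.1 + 62.816 T
144839 − 5857.1 = 2063.360 T
T = 138981.9 / 2063.360 = 67.36 °C

T_f = 67.4 °C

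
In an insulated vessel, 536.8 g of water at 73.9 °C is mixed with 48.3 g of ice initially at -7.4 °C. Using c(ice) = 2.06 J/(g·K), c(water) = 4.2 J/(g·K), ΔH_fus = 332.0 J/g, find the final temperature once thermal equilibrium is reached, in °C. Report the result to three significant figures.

T_f = 61.0 °C

Heat to bring ice to 0 °C and melt it: q₁ = 48.3×2.06×7.4 + 48.3×332.0 = 16772 J
Heat the water can supply cooling to 0 °C: 536.8×4.2×73.9 = 166612 J > q₁, so all ice melts.
Energy balance: 536.8×4.2×(73.9 − T) = 16772 + 48.3×4.2×(T − 0)
2254.56(73.9 − T) = 16772 + 202.86 T
166612 − 16772 = 2457.42 T
T = 149840 / 2457.42 = 60.97 °C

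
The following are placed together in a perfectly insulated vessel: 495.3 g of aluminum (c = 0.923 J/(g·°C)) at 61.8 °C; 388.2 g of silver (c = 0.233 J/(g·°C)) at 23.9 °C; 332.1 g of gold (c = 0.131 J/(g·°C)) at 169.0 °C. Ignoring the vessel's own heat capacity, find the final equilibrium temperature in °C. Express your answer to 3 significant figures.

Σ mᵢcᵢ(T − Tᵢ) = 0  ⇒  T = Σ mᵢcᵢTᵢ / Σ mᵢcᵢ
Σ mᵢcᵢ = 495.3×0.923 + 388.2×0.233 + 332.1×0.131 = 591.1176
Σ mᵢcᵢTᵢ = 457.1619×61.8 + 90.4506×23.9 + 43.5051×169.0 = 37767
T = 37767 / 591.1176 = 63.89 °C

T_f = 63.9 °C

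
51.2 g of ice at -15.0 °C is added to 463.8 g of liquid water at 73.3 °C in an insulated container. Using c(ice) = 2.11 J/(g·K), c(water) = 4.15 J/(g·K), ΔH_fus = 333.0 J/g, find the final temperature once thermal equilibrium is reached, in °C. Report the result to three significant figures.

T_f = 57.3 °C

Heat to bring ice to 0 °C and melt it: q₁ = 51.2×2.11×15.0 + 51.2×333.0 = 18670 J
Heat the water can supply cooling to 0 °C: 463.8×4.15×73.3 = 141086 J > q₁, so all ice melts.
Energy balance: 463.8×4.15×(73.3 − T) = 18670 + 51.2×4.15×(T − 0)
1924.77(73.3 − T) = 18670 + 212.48 T
141086 − 18670 = 2137.25 T
T = 122416 / 2137.25 = 57.28 °C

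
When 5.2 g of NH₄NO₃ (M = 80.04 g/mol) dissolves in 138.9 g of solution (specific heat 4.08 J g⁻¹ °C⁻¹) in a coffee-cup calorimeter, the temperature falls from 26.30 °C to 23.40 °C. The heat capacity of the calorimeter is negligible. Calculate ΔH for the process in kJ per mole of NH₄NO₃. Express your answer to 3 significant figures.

|ΔT| = |23.40 − 26.30| = 2.90 °C
|q_surr| = (138.9 × 4.08) × 2.90 = 566.712 × 2.90 = 1643 J
n(NH₄NO₃) = 5.2 / 80.04 = 0.06497 mol
Temperature fell, so q_rxn = +|q_surr| = 1.643 kJ
ΔH = q_rxn / n = 25.29 kJ/mol

ΔH = 25.3 kJ/mol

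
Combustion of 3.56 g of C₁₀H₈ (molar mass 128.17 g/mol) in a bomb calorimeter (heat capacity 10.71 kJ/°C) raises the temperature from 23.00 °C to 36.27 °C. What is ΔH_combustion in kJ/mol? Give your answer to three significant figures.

ΔH = -5120 kJ/mol

ΔT = 36.27 − 23.00 = 13.27 °C
q_cal = C_cal × ΔT = 10.71 × 13.27 = 142.1217 kJ
n = 3.56 / 128.17 = 0.02778 mol
q_rxn = −q_cal = -142.1217 kJ
ΔH = -142.1217 / 0.02778 = -5116 kJ/mol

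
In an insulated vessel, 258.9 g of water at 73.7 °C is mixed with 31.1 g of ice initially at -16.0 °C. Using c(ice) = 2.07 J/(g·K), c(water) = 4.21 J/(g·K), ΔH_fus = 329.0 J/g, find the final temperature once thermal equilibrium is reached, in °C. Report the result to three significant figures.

Heat to bring ice to 0 °C and melt it: q₁ = 31.1×2.07×16.0 + 31.1×329.0 = 11262 J
Heat the water can supply cooling to 0 °C: 258.9×4.21×73.7 = 80330.7 J > q₁, so all ice melts.
Energy balance: 258.9×4.21×(73.7 − T) = 11262 + 31.1×4.21×(T − 0)
1089.969(73.7 − T) = 11262 + 130.931 T
80330.7 − 11262 = 1220.900 T
T = 69068.7 / 1220.900 = 56.57 °C

T_f = 56.6 °C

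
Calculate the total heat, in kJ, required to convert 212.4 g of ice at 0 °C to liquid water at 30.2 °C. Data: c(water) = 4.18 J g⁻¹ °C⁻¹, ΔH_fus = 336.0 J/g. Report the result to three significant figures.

q1 (melt at 0 °C): 212.4 × 336.0 = 71366 J
q2 (heat water 0.0→30.2 °C): 212.4 × 4.18 × 30.2 = 26813 J
Total: 71366 + 26813 = 98179 J = 98.2 kJ

q = 98.2 kJ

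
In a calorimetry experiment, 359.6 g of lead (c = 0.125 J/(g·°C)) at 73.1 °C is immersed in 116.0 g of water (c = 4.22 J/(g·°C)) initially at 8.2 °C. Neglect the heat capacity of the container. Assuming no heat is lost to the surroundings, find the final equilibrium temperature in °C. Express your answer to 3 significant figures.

T_f = 13.7 °C

Heat lost by lead = heat gained by water.
(359.6)(0.125)(73.1 − T) = (116.0)(4.22)(T − 8.2)
44.95 (73.1 − T) = 489.52 (T − 8.2)
3285.8 − 44.95 T = 489.52 T − 4014.1
7299.9 = 534.47 T
T = 13.66 °C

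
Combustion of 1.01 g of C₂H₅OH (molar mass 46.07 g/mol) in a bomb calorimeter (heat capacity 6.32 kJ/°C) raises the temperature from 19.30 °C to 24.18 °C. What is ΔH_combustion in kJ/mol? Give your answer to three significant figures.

ΔT = 24.18 − 19.30 = 4.88 °C
q_cal = C_cal × ΔT = 6.32 × 4.88 = 30.8416 kJ
n = 1.01 / 46.07 = 0.02192 mol
q_rxn = −q_cal = -30.8416 kJ
ΔH = -30.8416 / 0.02192 = -1407 kJ/mol

ΔH = -1410 kJ/mol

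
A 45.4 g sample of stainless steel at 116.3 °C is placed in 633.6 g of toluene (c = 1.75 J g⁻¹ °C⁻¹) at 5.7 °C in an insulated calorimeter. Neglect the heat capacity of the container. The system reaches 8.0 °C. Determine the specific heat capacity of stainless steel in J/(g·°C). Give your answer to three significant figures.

q_gained = (633.6 × 1.75) × (8.0 − 5.7) = 2550 J
q_lost = 45.4 × c × (116.3 − 8.0) = 4916.82 c
Set equal: c = 2550 / 4916.82 = 0.519 J/(g·°C)

c = 0.519 J/(g·°C)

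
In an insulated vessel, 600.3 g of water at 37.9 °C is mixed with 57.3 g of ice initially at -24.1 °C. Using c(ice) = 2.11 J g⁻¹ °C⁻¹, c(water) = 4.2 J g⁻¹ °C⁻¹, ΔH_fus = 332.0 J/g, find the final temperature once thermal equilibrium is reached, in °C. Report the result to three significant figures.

T_f = 26.7 °C

Heat to bring ice to 0 °C and melt it: q₁ = 57.3×2.11×24.1 + 57.3×332.0 = 21937 J
Heat the water can supply cooling to 0 °C: 600.3×4.2×37.9 = 95555.8 J > q₁, so all ice melts.
Energy balance: 600.3×4.2×(37.9 − T) = 21937 + 57.3×4.2×(T − 0)
2521.26(37.9 − T) = 21937 + 240.66 T
95555.8 − 21937 = 2761.92 T
T = 73618.8 / 2761.92 = 26.65 °C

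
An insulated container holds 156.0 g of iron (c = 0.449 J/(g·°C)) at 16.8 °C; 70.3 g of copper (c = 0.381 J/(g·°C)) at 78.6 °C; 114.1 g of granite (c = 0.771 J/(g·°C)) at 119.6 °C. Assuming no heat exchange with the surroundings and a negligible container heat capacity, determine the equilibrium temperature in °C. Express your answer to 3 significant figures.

Σ mᵢcᵢ(T − Tᵢ) = 0  ⇒  T = Σ mᵢcᵢTᵢ / Σ mᵢcᵢ
Σ mᵢcᵢ = 156.0×0.449 + 70.3×0.381 + 114.1×0.771 = 184.7994
Σ mᵢcᵢTᵢ = 70.044×16.8 + 26.7843×78.6 + 87.9711×119.6 = 13803
T = 13803 / 184.7994 = 74.69 °C

T_f = 74.7 °C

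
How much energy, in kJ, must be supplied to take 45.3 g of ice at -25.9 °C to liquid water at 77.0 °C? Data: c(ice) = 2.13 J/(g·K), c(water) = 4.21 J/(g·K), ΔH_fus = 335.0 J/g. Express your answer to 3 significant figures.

q = 32.4 kJ

q1 (heat ice -25.9→0.0 °C): 45.3 × 2.13 × 25.9 = 2499 J
q2 (melt at 0 °C): 45.3 × 335.0 = 15176 J
q3 (heat water 0.0→77.0 °C): 45.3 × 4.21 × 77.0 = 14685 J
Total: 2499 + 15176 + 14685 = 32360 J = 32.4 kJ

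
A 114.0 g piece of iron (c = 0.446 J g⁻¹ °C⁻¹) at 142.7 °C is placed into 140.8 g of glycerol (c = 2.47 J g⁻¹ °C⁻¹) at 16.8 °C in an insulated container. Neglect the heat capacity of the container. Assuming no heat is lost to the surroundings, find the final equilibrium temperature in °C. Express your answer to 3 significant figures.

Heat lost by iron = heat gained by glycerol.
(114.0)(0.446)(142.7 − T) = (140.8)(2.47)(T − 16.8)
50.844 (142.7 − T) = 347.776 (T − 16.8)
7255.4 − 50.844 T = 347.776 T − 5842.6
13098.0 = 398.620 T
T = 32.86 °C

T_f = 32.9 °C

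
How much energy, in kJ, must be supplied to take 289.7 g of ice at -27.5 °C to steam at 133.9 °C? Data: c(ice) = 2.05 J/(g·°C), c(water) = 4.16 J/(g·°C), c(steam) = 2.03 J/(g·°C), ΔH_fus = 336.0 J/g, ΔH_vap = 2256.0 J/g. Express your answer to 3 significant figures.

q = 908 kJ

q1 (heat ice -27.5→0.0 °C): 289.7 × 2.05 × 27.5 = 16332 J
q2 (melt at 0 °C): 289.7 × 336.0 = 97339 J
q3 (heat water 0.0→100.0 °C): 289.7 × 4.16 × 100.0 = 120515 J
q4 (vaporize at 100 °C): 289.7 × 2256.0 = 653563 J
q5 (heat steam 100.0→133.9 °C): 289.7 × 2.03 × 33.9 = 19936 J
Total: 16332 + 97339 + 120515 + 653563 + 19936 = 907685 J = 908 kJ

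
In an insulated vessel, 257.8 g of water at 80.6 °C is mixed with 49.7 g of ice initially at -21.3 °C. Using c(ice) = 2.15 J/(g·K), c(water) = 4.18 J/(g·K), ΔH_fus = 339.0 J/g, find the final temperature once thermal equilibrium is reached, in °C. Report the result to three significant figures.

T_f = 52.7 °C

Heat to bring ice to 0 °C and melt it: q₁ = 49.7×2.15×21.3 + 49.7×339.0 = 19124 J
Heat the water can supply cooling to 0 °C: 257.8×4.18×80.6 = 86854.9 J > q₁, so all ice melts.
Energy balance: 257.8×4.18×(80.6 − T) = 19124 + 49.7×4.18×(T − 0)
1077.604(80.6 − T) = 19124 + 207.746 T
86854.9 − 19124 = 1285.350 T
T = 67730.9 / 1285.350 = 52.69 °C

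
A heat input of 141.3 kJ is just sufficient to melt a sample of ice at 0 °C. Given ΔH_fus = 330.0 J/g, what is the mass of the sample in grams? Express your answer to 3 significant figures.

m = 428 g

m = q / ΔH_fus = 141300 J / 330.0 J/g = 428 g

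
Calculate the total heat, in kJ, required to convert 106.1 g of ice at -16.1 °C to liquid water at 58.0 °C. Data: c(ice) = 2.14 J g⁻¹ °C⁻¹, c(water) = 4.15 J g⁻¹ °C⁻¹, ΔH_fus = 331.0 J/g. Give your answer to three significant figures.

q = 64.3 kJ

q1 (heat ice -16.1→0.0 °C): 106.1 × 2.14 × 16.1 = 3656 J
q2 (melt at 0 °C): 106.1 × 331.0 = 35119 J
q3 (heat water 0.0→58.0 °C): 106.1 × 4.15 × 58.0 = 25538 J
Total: 3656 + 35119 + 25538 = 64313 J = 64.3 kJ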